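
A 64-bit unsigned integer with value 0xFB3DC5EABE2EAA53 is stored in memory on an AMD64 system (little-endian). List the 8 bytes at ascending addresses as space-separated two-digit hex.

Split into bytes (most-significant first): FB 3D C5 EA BE 2E AA 53.
In little-endian order the low byte comes first in memory.
So at ascending addresses the bytes are 53 AA 2E BE EA C5 3D FB.

53 AA 2E BE EA C5 3D FB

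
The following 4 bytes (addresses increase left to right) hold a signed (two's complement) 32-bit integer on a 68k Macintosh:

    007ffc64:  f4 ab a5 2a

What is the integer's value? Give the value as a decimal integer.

Big-endian: lowest address holds the most-significant byte.
The bytes are already most-significant first: 0xF4ABA52A.
Top bit is set, so as a signed 32-bit value this is 0xF4ABA52A − 2^32 = -190077654.

-190077654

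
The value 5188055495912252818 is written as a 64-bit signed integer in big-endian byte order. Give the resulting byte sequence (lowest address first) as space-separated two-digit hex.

5188055495912252818 in hexadecimal, padded to 64 bits, is 0x47FFACFC6CDCE592.
Split into bytes (most-significant first): 47 FF AC FC 6C DC E5 92.
In big-endian order the high byte comes first in memory.
So the memory order matches the most-significant-first order: 47 FF AC FC 6C DC E5 92.

47 FF AC FC 6C DC E5 92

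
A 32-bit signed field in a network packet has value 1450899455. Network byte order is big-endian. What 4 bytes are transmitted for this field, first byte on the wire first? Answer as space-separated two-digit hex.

1450899455 in hexadecimal, padded to 32 bits, is 0x567AF7FF.
Split into bytes (most-significant first): 56 7A F7 FF.
Big-endian stores the most-significant byte at the lowest address.
So the memory order matches the most-significant-first order: 56 7A F7 FF.

56 7A F7 FF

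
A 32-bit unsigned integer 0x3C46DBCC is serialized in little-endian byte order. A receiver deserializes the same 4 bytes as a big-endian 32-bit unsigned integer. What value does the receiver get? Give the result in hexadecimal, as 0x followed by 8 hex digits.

Stored little-endian, the bytes at ascending addresses are CC DB 46 3C.
Read back as big-endian, the last byte is least significant, giving 0xCCDB463C.

0xCCDB463C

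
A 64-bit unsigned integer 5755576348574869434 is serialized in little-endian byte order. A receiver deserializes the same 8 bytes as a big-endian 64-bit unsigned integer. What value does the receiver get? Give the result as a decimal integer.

5755576348574869434 in 64-bit hexadecimal is 0x4FDFEA31D671E7BA.
Stored little-endian, the bytes at ascending addresses are BA E7 71 D6 31 EA DF 4F.
Read back as big-endian, the last byte is least significant, giving 0xBAE771D631EADF4F.
0xBAE771D631EADF4F = 13467858375449173839.

13467858375449173839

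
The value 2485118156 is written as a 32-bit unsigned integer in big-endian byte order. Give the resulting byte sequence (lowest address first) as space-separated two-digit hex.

94 1F E4 CC

2485118156 in hexadecimal, padded to 32 bits, is 0x941FE4CC.
Split into bytes (most-significant first): 94 1F E4 CC.
Big-endian: lowest address holds the most-significant byte.
So the memory order matches the most-significant-first order: 94 1F E4 CC.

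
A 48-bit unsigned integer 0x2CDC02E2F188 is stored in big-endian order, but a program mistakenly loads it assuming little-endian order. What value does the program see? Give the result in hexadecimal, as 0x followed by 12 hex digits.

Stored big-endian, the bytes at ascending addresses are 2C DC 02 E2 F1 88.
Read back as little-endian, the first byte is least significant, giving 0x88F1E202DC2C.

0x88F1E202DC2C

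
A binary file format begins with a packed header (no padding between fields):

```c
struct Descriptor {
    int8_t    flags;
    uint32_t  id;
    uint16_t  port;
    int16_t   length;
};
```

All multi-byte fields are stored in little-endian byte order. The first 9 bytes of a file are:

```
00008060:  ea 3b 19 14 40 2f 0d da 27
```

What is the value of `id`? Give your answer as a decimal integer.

1075059003

`id` follows `flags` (1 byte), so it starts at byte offset 1 and occupies 4 bytes.
Bytes at offsets 1..4: 3B 19 14 40.
Little-endian: lowest address holds the least-significant byte.
Reassemble most-significant byte first: 40 14 19 3B → 0x4014193B.
0x4014193B = 1075059003.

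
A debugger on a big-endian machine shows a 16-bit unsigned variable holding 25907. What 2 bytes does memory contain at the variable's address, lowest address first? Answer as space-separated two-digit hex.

25907 in hexadecimal, padded to 16 bits, is 0x6533.
Split into bytes (most-significant first): 65 33.
Big-endian: lowest address holds the most-significant byte.
So the memory order matches the most-significant-first order: 65 33.

65 33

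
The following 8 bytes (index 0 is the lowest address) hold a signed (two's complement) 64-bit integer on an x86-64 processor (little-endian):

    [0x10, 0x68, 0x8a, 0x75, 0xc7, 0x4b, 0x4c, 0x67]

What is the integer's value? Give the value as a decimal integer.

7443407604179167248

Little-endian stores the least-significant byte at the lowest address.
Reassemble most-significant byte first: 67 4C 4B C7 75 8A 68 10 → 0x674C4BC7758A6810.
0x674C4BC7758A6810 = 7443407604179167248.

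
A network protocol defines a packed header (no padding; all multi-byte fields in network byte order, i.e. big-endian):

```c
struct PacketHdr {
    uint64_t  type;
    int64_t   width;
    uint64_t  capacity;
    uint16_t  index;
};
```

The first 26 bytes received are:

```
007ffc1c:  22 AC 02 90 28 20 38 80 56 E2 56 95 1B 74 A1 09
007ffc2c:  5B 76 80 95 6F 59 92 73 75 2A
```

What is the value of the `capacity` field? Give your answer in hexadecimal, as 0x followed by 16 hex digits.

0x5B7680956F599273

`capacity` follows `type` (8 B), `width` (8 B), so it starts at offset 8 + 8 = 16 and occupies 8 bytes.
Bytes at offsets 16..23: 5B 76 80 95 6F 59 92 73.
Big-endian: lowest address holds the most-significant byte.
The bytes are already most-significant first: 0x5B7680956F599273.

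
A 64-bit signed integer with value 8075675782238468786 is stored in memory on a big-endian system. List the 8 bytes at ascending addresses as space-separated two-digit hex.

8075675782238468786 in hexadecimal, padded to 64 bits, is 0x70129056518C7AB2.
Split into bytes (most-significant first): 70 12 90 56 51 8C 7A B2.
Big-endian stores the most-significant byte at the lowest address.
So the memory order matches the most-significant-first order: 70 12 90 56 51 8C 7A B2.

70 12 90 56 51 8C 7A B2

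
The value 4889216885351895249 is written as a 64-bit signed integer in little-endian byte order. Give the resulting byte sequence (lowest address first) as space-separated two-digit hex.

4889216885351895249 in hexadecimal, padded to 64 bits, is 0x43D9FCDA613DD0D1.
Split into bytes (most-significant first): 43 D9 FC DA 61 3D D0 D1.
Little-endian: lowest address holds the least-significant byte.
So at ascending addresses the bytes are D1 D0 3D 61 DA FC D9 43.

D1 D0 3D 61 DA FC D9 43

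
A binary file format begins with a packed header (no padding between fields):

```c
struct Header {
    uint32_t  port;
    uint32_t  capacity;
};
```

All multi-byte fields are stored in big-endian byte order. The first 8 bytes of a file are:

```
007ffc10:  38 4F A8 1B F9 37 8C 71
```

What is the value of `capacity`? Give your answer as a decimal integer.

4181167217

`capacity` follows `port` (4 bytes), so it starts at byte offset 4 and occupies 4 bytes.
Bytes at offsets 4..7: F9 37 8C 71.
Big-endian stores the most-significant byte at the lowest address.
The bytes are already most-significant first: 0xF9378C71.
0xF9378C71 = 4181167217.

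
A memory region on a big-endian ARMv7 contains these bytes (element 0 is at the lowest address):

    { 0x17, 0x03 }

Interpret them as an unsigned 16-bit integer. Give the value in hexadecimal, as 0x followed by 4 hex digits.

Big-endian stores the most-significant byte at the lowest address.
The bytes are already most-significant first: 0x1703.

0x1703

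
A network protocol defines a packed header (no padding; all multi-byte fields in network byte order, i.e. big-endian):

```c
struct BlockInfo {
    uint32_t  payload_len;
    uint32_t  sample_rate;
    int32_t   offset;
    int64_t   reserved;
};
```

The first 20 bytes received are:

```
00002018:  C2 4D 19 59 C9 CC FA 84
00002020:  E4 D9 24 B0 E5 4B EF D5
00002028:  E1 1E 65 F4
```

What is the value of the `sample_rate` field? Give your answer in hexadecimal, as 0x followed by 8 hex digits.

0xC9CCFA84

`sample_rate` follows `payload_len` (4 bytes), so it starts at byte offset 4 and occupies 4 bytes.
Bytes at offsets 4..7: C9 CC FA 84.
In big-endian order the high byte comes first in memory.
The bytes are already most-significant first: 0xC9CCFA84.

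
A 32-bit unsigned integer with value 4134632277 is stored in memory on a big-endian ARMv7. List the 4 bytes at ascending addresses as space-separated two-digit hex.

4134632277 in hexadecimal, padded to 32 bits, is 0xF6717B55.
Split into bytes (most-significant first): F6 71 7B 55.
Big-endian: lowest address holds the most-significant byte.
So the memory order matches the most-significant-first order: F6 71 7B 55.

F6 71 7B 55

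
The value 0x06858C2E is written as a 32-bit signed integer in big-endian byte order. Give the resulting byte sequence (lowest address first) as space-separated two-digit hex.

Split into bytes (most-significant first): 06 85 8C 2E.
In big-endian order the high byte comes first in memory.
So the memory order matches the most-significant-first order: 06 85 8C 2E.

06 85 8C 2E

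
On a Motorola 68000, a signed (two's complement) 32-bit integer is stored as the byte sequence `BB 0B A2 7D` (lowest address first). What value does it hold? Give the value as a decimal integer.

-1156865411

Big-endian: lowest address holds the most-significant byte.
The bytes are already most-significant first: 0xBB0BA27D.
Top bit is set, so as a signed 32-bit value this is 0xBB0BA27D − 2^32 = -1156865411.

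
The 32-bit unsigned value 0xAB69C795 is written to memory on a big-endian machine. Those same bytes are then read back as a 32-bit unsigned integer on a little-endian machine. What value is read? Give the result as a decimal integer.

2512873899

Stored big-endian, the bytes at ascending addresses are AB 69 C7 95.
Read back as little-endian, the first byte is least significant, giving 0x95C769AB.
0x95C769AB = 2512873899.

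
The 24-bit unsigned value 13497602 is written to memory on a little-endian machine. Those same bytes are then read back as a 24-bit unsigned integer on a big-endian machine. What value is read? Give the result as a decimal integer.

193997

13497602 in 24-bit hexadecimal is 0xCDF502.
Stored little-endian, the bytes at ascending addresses are 02 F5 CD.
Read back as big-endian, the last byte is least significant, giving 0x02F5CD.
0x02F5CD = 193997.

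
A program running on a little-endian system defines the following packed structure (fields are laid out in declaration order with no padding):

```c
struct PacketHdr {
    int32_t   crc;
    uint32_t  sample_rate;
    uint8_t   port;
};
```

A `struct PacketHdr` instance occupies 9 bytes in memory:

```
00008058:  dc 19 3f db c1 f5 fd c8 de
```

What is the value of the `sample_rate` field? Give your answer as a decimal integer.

3372086721

`sample_rate` follows `crc` (4 bytes), so it starts at byte offset 4 and occupies 4 bytes.
Bytes at offsets 4..7: C1 F5 FD C8.
In little-endian order the low byte comes first in memory.
Reassemble most-significant byte first: C8 FD F5 C1 → 0xC8FDF5C1.
0xC8FDF5C1 = 3372086721.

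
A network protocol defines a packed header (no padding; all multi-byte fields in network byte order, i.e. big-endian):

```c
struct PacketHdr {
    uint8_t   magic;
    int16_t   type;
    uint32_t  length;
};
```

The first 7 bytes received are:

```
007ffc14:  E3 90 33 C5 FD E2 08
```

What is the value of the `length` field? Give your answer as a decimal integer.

3321750024

`length` follows `magic` (1 B), `type` (2 B), so it starts at offset 1 + 2 = 3 and occupies 4 bytes.
Bytes at offsets 3..6: C5 FD E2 08.
In big-endian order the high byte comes first in memory.
The bytes are already most-significant first: 0xC5FDE208.
0xC5FDE208 = 3321750024.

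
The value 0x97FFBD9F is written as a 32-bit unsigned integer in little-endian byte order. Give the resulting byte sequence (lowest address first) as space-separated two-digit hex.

9F BD FF 97

Split into bytes (most-significant first): 97 FF BD 9F.
In little-endian order the low byte comes first in memory.
So at ascending addresses the bytes are 9F BD FF 97.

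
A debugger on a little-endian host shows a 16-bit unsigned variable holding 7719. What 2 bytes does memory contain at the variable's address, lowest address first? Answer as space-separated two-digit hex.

27 1E

7719 in hexadecimal, padded to 16 bits, is 0x1E27.
Split into bytes (most-significant first): 1E 27.
Little-endian stores the least-significant byte at the lowest address.
So at ascending addresses the bytes are 27 1E.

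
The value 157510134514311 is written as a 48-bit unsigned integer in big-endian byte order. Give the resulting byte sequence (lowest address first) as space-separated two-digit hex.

8F 41 2F 9D C2 87

157510134514311 in hexadecimal, padded to 48 bits, is 0x8F412F9DC287.
Split into bytes (most-significant first): 8F 41 2F 9D C2 87.
Big-endian: lowest address holds the most-significant byte.
So the memory order matches the most-significant-first order: 8F 41 2F 9D C2 87.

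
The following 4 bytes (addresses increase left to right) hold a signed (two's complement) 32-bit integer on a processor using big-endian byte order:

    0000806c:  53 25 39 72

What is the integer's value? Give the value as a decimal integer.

1394948466

In big-endian order the high byte comes first in memory.
The bytes are already most-significant first: 0x53253972.
0x53253972 = 1394948466.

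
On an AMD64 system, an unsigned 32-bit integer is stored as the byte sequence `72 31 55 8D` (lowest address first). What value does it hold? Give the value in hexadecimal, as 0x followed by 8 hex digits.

Little-endian stores the least-significant byte at the lowest address.
Reassemble most-significant byte first: 8D 55 31 72 → 0x8D553172.

0x8D553172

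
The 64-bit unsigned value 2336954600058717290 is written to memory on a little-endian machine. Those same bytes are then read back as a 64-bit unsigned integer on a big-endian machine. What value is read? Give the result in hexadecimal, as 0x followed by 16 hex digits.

2336954600058717290 in 64-bit hexadecimal is 0x206E87D3B8B7046A.
Stored little-endian, the bytes at ascending addresses are 6A 04 B7 B8 D3 87 6E 20.
Read back as big-endian, the last byte is least significant, giving 0x6A04B7B8D3876E20.

0x6A04B7B8D3876E20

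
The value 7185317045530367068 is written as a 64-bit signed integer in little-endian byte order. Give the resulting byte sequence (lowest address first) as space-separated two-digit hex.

5C 94 65 91 C8 5F B7 63

7185317045530367068 in hexadecimal, padded to 64 bits, is 0x63B75FC89165945C.
Split into bytes (most-significant first): 63 B7 5F C8 91 65 94 5C.
In little-endian order the low byte comes first in memory.
So at ascending addresses the bytes are 5C 94 65 91 C8 5F B7 63.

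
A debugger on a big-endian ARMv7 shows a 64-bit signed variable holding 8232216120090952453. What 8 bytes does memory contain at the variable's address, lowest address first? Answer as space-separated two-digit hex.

72 3E B4 F1 F0 44 03 05

8232216120090952453 in hexadecimal, padded to 64 bits, is 0x723EB4F1F0440305.
Split into bytes (most-significant first): 72 3E B4 F1 F0 44 03 05.
Big-endian: lowest address holds the most-significant byte.
So the memory order matches the most-significant-first order: 72 3E B4 F1 F0 44 03 05.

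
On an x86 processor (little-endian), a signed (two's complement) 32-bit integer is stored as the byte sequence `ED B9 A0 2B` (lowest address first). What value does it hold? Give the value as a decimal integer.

In little-endian order the low byte comes first in memory.
Reassemble most-significant byte first: 2B A0 B9 ED → 0x2BA0B9ED.
0x2BA0B9ED = 731953645.

731953645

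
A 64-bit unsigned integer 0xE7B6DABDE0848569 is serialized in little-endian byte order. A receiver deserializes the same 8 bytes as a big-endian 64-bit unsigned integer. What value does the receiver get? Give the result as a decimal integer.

7603629646677718759

Stored little-endian, the bytes at ascending addresses are 69 85 84 E0 BD DA B6 E7.
Read back as big-endian, the last byte is least significant, giving 0x698584E0BDDAB6E7.
0x698584E0BDDAB6E7 = 7603629646677718759.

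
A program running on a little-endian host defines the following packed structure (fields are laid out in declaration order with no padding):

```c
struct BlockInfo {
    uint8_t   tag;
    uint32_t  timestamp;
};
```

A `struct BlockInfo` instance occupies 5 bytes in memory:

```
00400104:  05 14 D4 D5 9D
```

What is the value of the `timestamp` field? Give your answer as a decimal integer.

2648036372

`timestamp` follows `tag` (1 byte), so it starts at byte offset 1 and occupies 4 bytes.
Bytes at offsets 1..4: 14 D4 D5 9D.
Little-endian stores the least-significant byte at the lowest address.
Reassemble most-significant byte first: 9D D5 D4 14 → 0x9DD5D414.
0x9DD5D414 = 2648036372.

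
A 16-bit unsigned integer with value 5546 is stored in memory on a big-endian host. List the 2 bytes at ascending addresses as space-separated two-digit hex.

5546 in hexadecimal, padded to 16 bits, is 0x15AA.
Split into bytes (most-significant first): 15 AA.
Big-endian stores the most-significant byte at the lowest address.
So the memory order matches the most-significant-first order: 15 AA.

15 AA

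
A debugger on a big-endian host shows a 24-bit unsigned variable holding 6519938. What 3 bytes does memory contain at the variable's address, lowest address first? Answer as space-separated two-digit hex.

6519938 in hexadecimal, padded to 24 bits, is 0x637C82.
Split into bytes (most-significant first): 63 7C 82.
Big-endian stores the most-significant byte at the lowest address.
So the memory order matches the most-significant-first order: 63 7C 82.

63 7C 82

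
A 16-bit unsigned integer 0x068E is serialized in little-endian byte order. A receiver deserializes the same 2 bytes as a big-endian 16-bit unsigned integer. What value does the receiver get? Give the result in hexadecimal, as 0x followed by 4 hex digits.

Stored little-endian, the bytes at ascending addresses are 8E 06.
Read back as big-endian, the last byte is least significant, giving 0x8E06.

0x8E06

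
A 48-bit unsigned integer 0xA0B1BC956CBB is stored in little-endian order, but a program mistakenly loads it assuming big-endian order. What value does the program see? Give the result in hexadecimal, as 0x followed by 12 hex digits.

0xBB6C95BCB1A0

Stored little-endian, the bytes at ascending addresses are BB 6C 95 BC B1 A0.
Read back as big-endian, the last byte is least significant, giving 0xBB6C95BCB1A0.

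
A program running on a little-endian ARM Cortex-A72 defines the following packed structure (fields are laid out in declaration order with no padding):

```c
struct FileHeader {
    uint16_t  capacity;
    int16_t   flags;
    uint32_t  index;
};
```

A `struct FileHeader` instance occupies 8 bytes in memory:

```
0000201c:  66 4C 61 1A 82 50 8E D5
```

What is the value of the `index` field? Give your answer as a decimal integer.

`index` follows `capacity` (2 B), `flags` (2 B), so it starts at offset 2 + 2 = 4 and occupies 4 bytes.
Bytes at offsets 4..7: 82 50 8E D5.
Little-endian: lowest address holds the least-significant byte.
Reassemble most-significant byte first: D5 8E 50 82 → 0xD58E5082.
0xD58E5082 = 3582873730.

3582873730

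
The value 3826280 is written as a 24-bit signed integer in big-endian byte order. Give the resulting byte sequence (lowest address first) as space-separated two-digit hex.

3826280 in hexadecimal, padded to 24 bits, is 0x3A6268.
Split into bytes (most-significant first): 3A 62 68.
Big-endian stores the most-significant byte at the lowest address.
So the memory order matches the most-significant-first order: 3A 62 68.

3A 62 68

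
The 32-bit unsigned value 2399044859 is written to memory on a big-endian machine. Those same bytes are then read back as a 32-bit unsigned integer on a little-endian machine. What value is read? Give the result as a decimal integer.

2399044859 in 32-bit hexadecimal is 0x8EFE84FB.
Stored big-endian, the bytes at ascending addresses are 8E FE 84 FB.
Read back as little-endian, the first byte is least significant, giving 0xFB84FE8E.
0xFB84FE8E = 4219797134.

4219797134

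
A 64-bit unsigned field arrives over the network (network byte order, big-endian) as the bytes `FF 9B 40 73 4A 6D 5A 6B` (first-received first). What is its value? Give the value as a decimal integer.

Big-endian: lowest address holds the most-significant byte.
The bytes are already most-significant first: 0xFF9B40734A6D5A6B.
0xFF9B40734A6D5A6B = 18418385964975872619.

18418385964975872619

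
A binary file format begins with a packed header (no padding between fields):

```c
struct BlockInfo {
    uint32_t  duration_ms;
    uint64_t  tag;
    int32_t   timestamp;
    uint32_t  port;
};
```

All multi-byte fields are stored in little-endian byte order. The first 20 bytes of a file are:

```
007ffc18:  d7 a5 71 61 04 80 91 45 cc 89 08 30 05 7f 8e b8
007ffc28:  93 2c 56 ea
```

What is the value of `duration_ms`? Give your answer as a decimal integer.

1634837975

`duration_ms` is the first field, at byte offset 0, occupying 4 bytes.
Bytes at offsets 0..3: D7 A5 71 61.
Little-endian stores the least-significant byte at the lowest address.
Reassemble most-significant byte first: 61 71 A5 D7 → 0x6171A5D7.
0x6171A5D7 = 1634837975.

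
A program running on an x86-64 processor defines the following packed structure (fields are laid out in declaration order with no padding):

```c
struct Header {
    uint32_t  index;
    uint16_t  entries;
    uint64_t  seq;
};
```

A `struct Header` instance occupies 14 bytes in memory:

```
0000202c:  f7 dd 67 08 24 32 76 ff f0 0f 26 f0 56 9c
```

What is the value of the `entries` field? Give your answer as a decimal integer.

12836

`entries` follows `index` (4 bytes), so it starts at byte offset 4 and occupies 2 bytes.
Bytes at offsets 4..5: 24 32.
In little-endian order the low byte comes first in memory.
Reassemble most-significant byte first: 32 24 → 0x3224.
0x3224 = 12836.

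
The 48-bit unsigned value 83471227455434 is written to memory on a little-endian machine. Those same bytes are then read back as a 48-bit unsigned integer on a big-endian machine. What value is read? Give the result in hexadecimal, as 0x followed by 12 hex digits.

83471227455434 in 48-bit hexadecimal is 0x4BEAA8DC87CA.
Stored little-endian, the bytes at ascending addresses are CA 87 DC A8 EA 4B.
Read back as big-endian, the last byte is least significant, giving 0xCA87DCA8EA4B.

0xCA87DCA8EA4B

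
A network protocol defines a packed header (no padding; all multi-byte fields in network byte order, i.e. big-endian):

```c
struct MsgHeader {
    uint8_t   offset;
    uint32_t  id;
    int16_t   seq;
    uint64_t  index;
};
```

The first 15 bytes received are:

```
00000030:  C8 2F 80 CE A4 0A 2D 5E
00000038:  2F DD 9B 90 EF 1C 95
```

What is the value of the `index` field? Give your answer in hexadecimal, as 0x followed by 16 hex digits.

0x5E2FDD9B90EF1C95

`index` follows `offset` (1 B), `id` (4 B), `seq` (2 B), so it starts at offset 1 + 4 + 2 = 7 and occupies 8 bytes.
Bytes at offsets 7..14: 5E 2F DD 9B 90 EF 1C 95.
Big-endian: lowest address holds the most-significant byte.
The bytes are already most-significant first: 0x5E2FDD9B90EF1C95.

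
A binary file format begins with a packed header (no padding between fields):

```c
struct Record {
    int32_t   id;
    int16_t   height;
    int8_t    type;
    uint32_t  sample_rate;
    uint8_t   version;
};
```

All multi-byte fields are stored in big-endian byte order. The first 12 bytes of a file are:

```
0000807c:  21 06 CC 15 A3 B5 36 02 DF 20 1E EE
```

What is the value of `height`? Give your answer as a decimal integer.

`height` follows `id` (4 bytes), so it starts at byte offset 4 and occupies 2 bytes.
Bytes at offsets 4..5: A3 B5.
In big-endian order the high byte comes first in memory.
The bytes are already most-significant first: 0xA3B5.
Top bit is set, so as a signed 16-bit value this is 0xA3B5 − 2^16 = -23627.

-23627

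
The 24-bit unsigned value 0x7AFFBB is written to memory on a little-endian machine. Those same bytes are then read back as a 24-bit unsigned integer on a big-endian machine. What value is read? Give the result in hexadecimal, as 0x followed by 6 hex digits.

Stored little-endian, the bytes at ascending addresses are BB FF 7A.
Read back as big-endian, the last byte is least significant, giving 0xBBFF7A.

0xBBFF7A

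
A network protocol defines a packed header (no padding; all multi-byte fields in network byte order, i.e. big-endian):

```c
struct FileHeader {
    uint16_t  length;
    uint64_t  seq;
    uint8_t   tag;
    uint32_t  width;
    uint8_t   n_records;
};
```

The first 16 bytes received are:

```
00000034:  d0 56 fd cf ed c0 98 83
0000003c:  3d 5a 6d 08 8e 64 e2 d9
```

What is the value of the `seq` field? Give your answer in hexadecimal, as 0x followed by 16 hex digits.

0xFDCFEDC098833D5A

`seq` follows `length` (2 bytes), so it starts at byte offset 2 and occupies 8 bytes.
Bytes at offsets 2..9: FD CF ED C0 98 83 3D 5A.
Big-endian: lowest address holds the most-significant byte.
The bytes are already most-significant first: 0xFDCFEDC098833D5A.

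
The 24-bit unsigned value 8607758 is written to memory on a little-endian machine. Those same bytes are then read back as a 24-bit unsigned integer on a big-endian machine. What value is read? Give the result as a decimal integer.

940163

8607758 in 24-bit hexadecimal is 0x83580E.
Stored little-endian, the bytes at ascending addresses are 0E 58 83.
Read back as big-endian, the last byte is least significant, giving 0x0E5883.
0x0E5883 = 940163.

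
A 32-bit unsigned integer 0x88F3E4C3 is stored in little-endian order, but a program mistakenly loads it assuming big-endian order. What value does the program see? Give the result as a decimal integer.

Stored little-endian, the bytes at ascending addresses are C3 E4 F3 88.
Read back as big-endian, the last byte is least significant, giving 0xC3E4F388.
0xC3E4F388 = 3286561672.

3286561672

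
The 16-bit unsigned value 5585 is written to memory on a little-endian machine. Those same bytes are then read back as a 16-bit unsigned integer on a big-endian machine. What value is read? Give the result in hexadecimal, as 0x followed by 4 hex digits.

0xD115

5585 in 16-bit hexadecimal is 0x15D1.
Stored little-endian, the bytes at ascending addresses are D1 15.
Read back as big-endian, the last byte is least significant, giving 0xD115.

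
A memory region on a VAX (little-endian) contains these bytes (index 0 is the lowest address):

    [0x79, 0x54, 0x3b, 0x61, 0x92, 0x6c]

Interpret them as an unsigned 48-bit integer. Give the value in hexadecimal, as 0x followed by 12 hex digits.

0x6C92613B5479

In little-endian order the low byte comes first in memory.
Reassemble most-significant byte first: 6C 92 61 3B 54 79 → 0x6C92613B5479.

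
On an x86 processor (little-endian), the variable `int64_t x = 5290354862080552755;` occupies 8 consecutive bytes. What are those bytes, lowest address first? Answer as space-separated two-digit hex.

5290354862080552755 in hexadecimal, padded to 64 bits, is 0x496B1DB7B2126F33.
Split into bytes (most-significant first): 49 6B 1D B7 B2 12 6F 33.
In little-endian order the low byte comes first in memory.
So at ascending addresses the bytes are 33 6F 12 B2 B7 1D 6B 49.

33 6F 12 B2 B7 1D 6B 49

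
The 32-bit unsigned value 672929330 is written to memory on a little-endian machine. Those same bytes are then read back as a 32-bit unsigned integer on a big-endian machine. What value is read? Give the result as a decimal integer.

840309800

672929330 in 32-bit hexadecimal is 0x281C1632.
Stored little-endian, the bytes at ascending addresses are 32 16 1C 28.
Read back as big-endian, the last byte is least significant, giving 0x32161C28.
0x32161C28 = 840309800.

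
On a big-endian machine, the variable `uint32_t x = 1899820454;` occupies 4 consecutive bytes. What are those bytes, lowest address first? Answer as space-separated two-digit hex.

71 3C F5 A6

1899820454 in hexadecimal, padded to 32 bits, is 0x713CF5A6.
Split into bytes (most-significant first): 71 3C F5 A6.
Big-endian stores the most-significant byte at the lowest address.
So the memory order matches the most-significant-first order: 71 3C F5 A6.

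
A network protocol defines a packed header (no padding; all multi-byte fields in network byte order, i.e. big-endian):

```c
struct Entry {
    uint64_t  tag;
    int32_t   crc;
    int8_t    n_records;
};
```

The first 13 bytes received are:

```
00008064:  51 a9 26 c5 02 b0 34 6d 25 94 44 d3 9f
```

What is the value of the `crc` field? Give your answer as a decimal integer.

`crc` follows `tag` (8 bytes), so it starts at byte offset 8 and occupies 4 bytes.
Bytes at offsets 8..11: 25 94 44 D3.
In big-endian order the high byte comes first in memory.
The bytes are already most-significant first: 0x259444D3.
0x259444D3 = 630473939.

630473939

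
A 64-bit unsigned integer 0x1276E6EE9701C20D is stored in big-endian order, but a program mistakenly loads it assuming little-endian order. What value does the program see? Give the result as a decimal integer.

Stored big-endian, the bytes at ascending addresses are 12 76 E6 EE 97 01 C2 0D.
Read back as little-endian, the first byte is least significant, giving 0x0DC20197EEE67612.
0x0DC20197EEE67612 = 991356620034700818.

991356620034700818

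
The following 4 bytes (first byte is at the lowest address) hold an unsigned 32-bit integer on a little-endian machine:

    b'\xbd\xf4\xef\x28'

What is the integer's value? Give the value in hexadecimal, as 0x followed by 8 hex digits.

Little-endian: lowest address holds the least-significant byte.
Reassemble most-significant byte first: 28 EF F4 BD → 0x28EFF4BD.

0x28EFF4BD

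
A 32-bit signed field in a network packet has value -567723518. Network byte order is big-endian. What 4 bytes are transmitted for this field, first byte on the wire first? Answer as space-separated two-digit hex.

Two's complement of -567723518 in 32 bits: 567723518 = 0x21D6C5FE; invert → 0xDE293A01; add 1 → 0xDE293A02.
Split into bytes (most-significant first): DE 29 3A 02.
In big-endian order the high byte comes first in memory.
So the memory order matches the most-significant-first order: DE 29 3A 02.

DE 29 3A 02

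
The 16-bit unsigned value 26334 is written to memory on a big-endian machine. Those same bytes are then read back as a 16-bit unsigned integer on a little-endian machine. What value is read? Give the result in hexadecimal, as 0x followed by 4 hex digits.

0xDE66

26334 in 16-bit hexadecimal is 0x66DE.
Stored big-endian, the bytes at ascending addresses are 66 DE.
Read back as little-endian, the first byte is least significant, giving 0xDE66.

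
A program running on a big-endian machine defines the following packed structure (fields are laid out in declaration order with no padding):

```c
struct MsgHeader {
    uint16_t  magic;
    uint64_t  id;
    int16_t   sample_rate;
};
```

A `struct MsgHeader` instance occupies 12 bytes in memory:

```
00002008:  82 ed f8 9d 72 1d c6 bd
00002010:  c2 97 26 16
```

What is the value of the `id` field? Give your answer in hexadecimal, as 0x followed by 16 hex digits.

`id` follows `magic` (2 bytes), so it starts at byte offset 2 and occupies 8 bytes.
Bytes at offsets 2..9: F8 9D 72 1D C6 BD C2 97.
Big-endian: lowest address holds the most-significant byte.
The bytes are already most-significant first: 0xF89D721DC6BDC297.

0xF89D721DC6BDC297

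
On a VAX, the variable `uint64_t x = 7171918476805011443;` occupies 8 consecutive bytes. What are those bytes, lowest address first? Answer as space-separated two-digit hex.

7171918476805011443 in hexadecimal, padded to 64 bits, is 0x6387C5DB3005F7F3.
Split into bytes (most-significant first): 63 87 C5 DB 30 05 F7 F3.
In little-endian order the low byte comes first in memory.
So at ascending addresses the bytes are F3 F7 05 30 DB C5 87 63.

F3 F7 05 30 DB C5 87 63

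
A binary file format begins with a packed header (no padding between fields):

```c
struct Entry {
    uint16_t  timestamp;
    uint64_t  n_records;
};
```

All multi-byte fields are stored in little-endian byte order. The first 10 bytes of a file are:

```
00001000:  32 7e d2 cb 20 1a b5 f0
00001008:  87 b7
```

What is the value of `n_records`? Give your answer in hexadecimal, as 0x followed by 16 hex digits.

`n_records` follows `timestamp` (2 bytes), so it starts at byte offset 2 and occupies 8 bytes.
Bytes at offsets 2..9: D2 CB 20 1A B5 F0 87 B7.
Little-endian stores the least-significant byte at the lowest address.
Reassemble most-significant byte first: B7 87 F0 B5 1A 20 CB D2 → 0xB787F0B51A20CBD2.

0xB787F0B51A20CBD2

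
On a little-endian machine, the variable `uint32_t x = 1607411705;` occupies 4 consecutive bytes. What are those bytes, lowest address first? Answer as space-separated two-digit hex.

F9 27 CF 5F

1607411705 in hexadecimal, padded to 32 bits, is 0x5FCF27F9.
Split into bytes (most-significant first): 5F CF 27 F9.
Little-endian stores the least-significant byte at the lowest address.
So at ascending addresses the bytes are F9 27 CF 5F.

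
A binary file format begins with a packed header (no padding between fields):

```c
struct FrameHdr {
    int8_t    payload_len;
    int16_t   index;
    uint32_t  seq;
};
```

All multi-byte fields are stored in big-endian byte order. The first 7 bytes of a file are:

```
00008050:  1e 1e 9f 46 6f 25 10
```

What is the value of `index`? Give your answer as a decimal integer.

7839

`index` follows `payload_len` (1 byte), so it starts at byte offset 1 and occupies 2 bytes.
Bytes at offsets 1..2: 1E 9F.
In big-endian order the high byte comes first in memory.
The bytes are already most-significant first: 0x1E9F.
0x1E9F = 7839.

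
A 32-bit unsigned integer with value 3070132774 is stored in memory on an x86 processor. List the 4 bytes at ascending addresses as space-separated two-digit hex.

26 82 FE B6

3070132774 in hexadecimal, padded to 32 bits, is 0xB6FE8226.
Split into bytes (most-significant first): B6 FE 82 26.
In little-endian order the low byte comes first in memory.
So at ascending addresses the bytes are 26 82 FE B6.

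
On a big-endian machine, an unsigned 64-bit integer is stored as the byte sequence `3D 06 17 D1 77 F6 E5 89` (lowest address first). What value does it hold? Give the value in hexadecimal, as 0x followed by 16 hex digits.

0x3D0617D177F6E589

In big-endian order the high byte comes first in memory.
The bytes are already most-significant first: 0x3D0617D177F6E589.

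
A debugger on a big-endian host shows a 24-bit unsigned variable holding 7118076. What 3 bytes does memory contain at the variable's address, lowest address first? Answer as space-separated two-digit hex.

6C 9C FC

7118076 in hexadecimal, padded to 24 bits, is 0x6C9CFC.
Split into bytes (most-significant first): 6C 9C FC.
In big-endian order the high byte comes first in memory.
So the memory order matches the most-significant-first order: 6C 9C FC.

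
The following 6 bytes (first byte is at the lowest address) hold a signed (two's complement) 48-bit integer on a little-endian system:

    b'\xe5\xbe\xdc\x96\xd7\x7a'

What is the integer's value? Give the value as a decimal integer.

135066367606501

Little-endian: lowest address holds the least-significant byte.
Reassemble most-significant byte first: 7A D7 96 DC BE E5 → 0x7AD796DCBEE5.
0x7AD796DCBEE5 = 135066367606501.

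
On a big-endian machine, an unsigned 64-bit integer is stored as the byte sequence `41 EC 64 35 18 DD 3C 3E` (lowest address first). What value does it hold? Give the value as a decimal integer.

4750281886182227006

In big-endian order the high byte comes first in memory.
The bytes are already most-significant first: 0x41EC643518DD3C3E.
0x41EC643518DD3C3E = 4750281886182227006.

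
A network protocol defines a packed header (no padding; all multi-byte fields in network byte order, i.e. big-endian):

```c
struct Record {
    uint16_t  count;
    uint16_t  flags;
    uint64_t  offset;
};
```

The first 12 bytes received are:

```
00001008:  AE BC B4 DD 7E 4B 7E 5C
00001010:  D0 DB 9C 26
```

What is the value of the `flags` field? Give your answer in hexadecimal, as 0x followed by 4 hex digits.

0xB4DD

`flags` follows `count` (2 bytes), so it starts at byte offset 2 and occupies 2 bytes.
Bytes at offsets 2..3: B4 DD.
Big-endian stores the most-significant byte at the lowest address.
The bytes are already most-significant first: 0xB4DD.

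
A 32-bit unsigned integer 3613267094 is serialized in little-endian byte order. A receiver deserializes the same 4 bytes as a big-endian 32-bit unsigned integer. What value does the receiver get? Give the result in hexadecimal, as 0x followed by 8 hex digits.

3613267094 in 32-bit hexadecimal is 0xD75E1496.
Stored little-endian, the bytes at ascending addresses are 96 14 5E D7.
Read back as big-endian, the last byte is least significant, giving 0x96145ED7.

0x96145ED7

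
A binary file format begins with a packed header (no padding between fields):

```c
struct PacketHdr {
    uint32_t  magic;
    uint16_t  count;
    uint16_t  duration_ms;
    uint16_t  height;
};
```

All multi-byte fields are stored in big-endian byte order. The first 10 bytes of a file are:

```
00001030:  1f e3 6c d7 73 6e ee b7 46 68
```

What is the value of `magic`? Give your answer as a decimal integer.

534998231

`magic` is the first field, at byte offset 0, occupying 4 bytes.
Bytes at offsets 0..3: 1F E3 6C D7.
In big-endian order the high byte comes first in memory.
The bytes are already most-significant first: 0x1FE36CD7.
0x1FE36CD7 = 534998231.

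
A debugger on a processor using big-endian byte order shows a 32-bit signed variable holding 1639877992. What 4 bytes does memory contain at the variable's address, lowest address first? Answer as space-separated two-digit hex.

61 BE 8D 68

1639877992 in hexadecimal, padded to 32 bits, is 0x61BE8D68.
Split into bytes (most-significant first): 61 BE 8D 68.
Big-endian: lowest address holds the most-significant byte.
So the memory order matches the most-significant-first order: 61 BE 8D 68.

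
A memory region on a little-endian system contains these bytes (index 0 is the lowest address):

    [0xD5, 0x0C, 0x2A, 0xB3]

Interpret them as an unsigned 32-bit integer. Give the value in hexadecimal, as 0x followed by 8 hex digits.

In little-endian order the low byte comes first in memory.
Reassemble most-significant byte first: B3 2A 0C D5 → 0xB32A0CD5.

0xB32A0CD5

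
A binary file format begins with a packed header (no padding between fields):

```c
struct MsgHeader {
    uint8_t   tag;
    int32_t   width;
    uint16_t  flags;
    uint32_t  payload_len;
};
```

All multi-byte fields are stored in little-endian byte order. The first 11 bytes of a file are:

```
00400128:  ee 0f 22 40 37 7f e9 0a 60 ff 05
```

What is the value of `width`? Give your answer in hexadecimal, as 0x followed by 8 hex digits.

0x3740220F

`width` follows `tag` (1 byte), so it starts at byte offset 1 and occupies 4 bytes.
Bytes at offsets 1..4: 0F 22 40 37.
Little-endian: lowest address holds the least-significant byte.
Reassemble most-significant byte first: 37 40 22 0F → 0x3740220F.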